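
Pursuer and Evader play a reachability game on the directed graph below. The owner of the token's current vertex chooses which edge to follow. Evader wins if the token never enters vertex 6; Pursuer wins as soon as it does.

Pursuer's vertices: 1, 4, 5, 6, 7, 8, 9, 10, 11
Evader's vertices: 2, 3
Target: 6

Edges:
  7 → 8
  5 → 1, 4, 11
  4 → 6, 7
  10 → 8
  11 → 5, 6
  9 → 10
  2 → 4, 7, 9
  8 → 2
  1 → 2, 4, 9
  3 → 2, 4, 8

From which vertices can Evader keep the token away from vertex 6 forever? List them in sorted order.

A0 = {6}
A1: add {4, 11} — 4 (Pursuer) has 4→6; 11 (Pursuer) has 11→6.
A2: add {1, 5} — 1 (Pursuer) has 1→4; 5 (Pursuer) has 5→4.
A3 = A2; e.g. 2 (Evader) can still go to 7. Fixed point.
Pursuer's attractor = {1, 4, 5, 6, 11}; Evader avoids the target exactly from the complement.

2, 3, 7, 8, 9, 10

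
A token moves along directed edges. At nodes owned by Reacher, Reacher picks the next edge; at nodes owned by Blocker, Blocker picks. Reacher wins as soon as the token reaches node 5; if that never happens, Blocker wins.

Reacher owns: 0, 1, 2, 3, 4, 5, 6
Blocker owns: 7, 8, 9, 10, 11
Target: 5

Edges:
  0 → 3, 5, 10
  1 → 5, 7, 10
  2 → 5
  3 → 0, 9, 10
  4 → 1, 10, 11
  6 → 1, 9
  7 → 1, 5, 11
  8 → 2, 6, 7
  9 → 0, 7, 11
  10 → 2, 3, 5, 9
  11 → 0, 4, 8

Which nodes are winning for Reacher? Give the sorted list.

0, 1, 2, 3, 4, 5, 6

A0 = {5}
A1: add {0, 1, 2} — 0 (Reacher) has 0→5; 1 (Reacher) has 1→5; 2 (Reacher) has 2→5.
A2: add {3, 4, 6} — 3 (Reacher) has 3→0; 4 (Reacher) has 4→1; 6 (Reacher) has 6→1.
A3 = A2; e.g. 7 (Blocker) can still go to 11. Fixed point.
Reacher's winning region = {0, 1, 2, 3, 4, 5, 6}.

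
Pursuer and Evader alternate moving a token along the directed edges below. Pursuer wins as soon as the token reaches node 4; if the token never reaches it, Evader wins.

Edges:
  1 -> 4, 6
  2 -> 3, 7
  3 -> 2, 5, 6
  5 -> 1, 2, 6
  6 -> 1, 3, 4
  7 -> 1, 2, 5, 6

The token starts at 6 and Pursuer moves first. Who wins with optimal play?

Pursuer

Track states (vertex, player-to-move).
A0 = {(4,Pursuer), (4,Evader)}
A1: add {(1,Pursuer), (6,Pursuer)}.
(6,Pursuer) ∈ A1 ⇒ Pursuer forces the target.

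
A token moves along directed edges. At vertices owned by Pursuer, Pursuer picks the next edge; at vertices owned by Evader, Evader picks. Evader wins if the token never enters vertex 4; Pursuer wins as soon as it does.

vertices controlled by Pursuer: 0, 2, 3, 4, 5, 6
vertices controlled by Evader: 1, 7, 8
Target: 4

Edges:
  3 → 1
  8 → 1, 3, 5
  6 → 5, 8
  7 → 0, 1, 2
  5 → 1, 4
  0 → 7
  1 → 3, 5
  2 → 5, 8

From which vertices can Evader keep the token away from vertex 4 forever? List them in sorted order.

0, 1, 3, 7, 8

A0 = {4}
A1: add {5} — 5 (Pursuer) has 5→4.
A2: add {2, 6} — 2 (Pursuer) has 2→5; 6 (Pursuer) has 6→5.
A3 = A2; e.g. 0 (Pursuer) has no edge into A2. Fixed point.
Pursuer's attractor = {2, 4, 5, 6}; Evader avoids the target exactly from the complement.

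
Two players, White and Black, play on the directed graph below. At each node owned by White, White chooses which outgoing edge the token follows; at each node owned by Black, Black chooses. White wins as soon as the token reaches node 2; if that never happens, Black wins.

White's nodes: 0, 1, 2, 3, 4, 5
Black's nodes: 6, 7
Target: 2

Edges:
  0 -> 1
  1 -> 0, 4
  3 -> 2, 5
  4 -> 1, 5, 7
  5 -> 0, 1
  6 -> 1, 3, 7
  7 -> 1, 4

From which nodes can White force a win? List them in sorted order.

2, 3

A0 = {2}
A1: add {3} — 3 (White) has 3→2.
A2 = A1; e.g. 0 (White) has no edge into A1. Fixed point.
White's winning region = {2, 3}.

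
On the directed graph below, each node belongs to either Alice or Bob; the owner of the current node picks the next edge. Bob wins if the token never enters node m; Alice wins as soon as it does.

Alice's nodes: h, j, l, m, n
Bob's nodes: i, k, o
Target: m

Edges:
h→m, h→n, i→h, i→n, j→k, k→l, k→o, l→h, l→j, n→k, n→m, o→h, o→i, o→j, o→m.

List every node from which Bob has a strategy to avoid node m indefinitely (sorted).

A0 = {m}
A1: add {h, n} — h (Alice) has h→m; n (Alice) has n→m.
A2: add {i, l} — i (Bob): all of {h, n} already in; l (Alice) has l→h.
A3 = A2; e.g. j (Alice) has no edge into A2. Fixed point.
Alice's attractor = {h, i, l, m, n}; Bob avoids the target exactly from the complement.

j, k, o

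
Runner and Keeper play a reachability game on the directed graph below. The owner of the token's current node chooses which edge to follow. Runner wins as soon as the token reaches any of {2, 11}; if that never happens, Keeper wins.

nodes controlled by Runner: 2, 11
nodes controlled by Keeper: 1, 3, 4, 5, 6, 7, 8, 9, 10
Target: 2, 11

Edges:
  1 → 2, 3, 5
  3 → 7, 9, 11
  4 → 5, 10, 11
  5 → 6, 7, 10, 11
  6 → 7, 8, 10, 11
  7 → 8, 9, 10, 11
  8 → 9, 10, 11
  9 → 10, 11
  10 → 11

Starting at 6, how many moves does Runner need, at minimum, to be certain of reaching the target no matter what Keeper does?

A0 = {2, 11}
A1: add {10} — 10 (Keeper): all of {11} already in.
A2: add {9} — 9 (Keeper): all of {10, 11} already in.
A3: add {8} — 8 (Keeper): all of {9, 10, 11} already in.
A4: add {7} — 7 (Keeper): all of {8, 9, 10, 11} already in.
A5: add {3, 6} — 3 (Keeper): all of {7, 9, 11} already in; 6 (Keeper): all of {7, 8, 10, 11} already in.
6 enters the attractor at level 5, so Runner can force the target in 5 moves from there.

5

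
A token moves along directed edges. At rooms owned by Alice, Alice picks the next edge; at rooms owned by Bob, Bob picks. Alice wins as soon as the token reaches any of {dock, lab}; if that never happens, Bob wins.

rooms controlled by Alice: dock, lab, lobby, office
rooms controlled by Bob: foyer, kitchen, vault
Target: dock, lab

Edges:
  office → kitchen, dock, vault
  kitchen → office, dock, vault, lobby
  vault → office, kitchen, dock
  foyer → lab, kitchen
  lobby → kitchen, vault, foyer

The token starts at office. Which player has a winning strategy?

Alice

A0 = {dock, lab}
A1: add {office} — office (Alice) has office→dock.
A2 = A1; e.g. kitchen (Bob) can still go to vault. Fixed point.
office ∈ A1, so Alice can force the target.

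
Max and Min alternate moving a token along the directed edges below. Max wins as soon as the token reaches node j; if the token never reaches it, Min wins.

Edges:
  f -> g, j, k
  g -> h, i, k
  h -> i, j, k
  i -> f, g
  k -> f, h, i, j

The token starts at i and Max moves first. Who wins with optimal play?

Min

Track states (vertex, player-to-move).
A0 = {(j,Max), (j,Min)}
A1: add {(f,Max), (h,Max), (k,Max)}.
A2 = A1; e.g. (f,Min) stays out. (i,Max) never enters ⇒ Min avoids the target.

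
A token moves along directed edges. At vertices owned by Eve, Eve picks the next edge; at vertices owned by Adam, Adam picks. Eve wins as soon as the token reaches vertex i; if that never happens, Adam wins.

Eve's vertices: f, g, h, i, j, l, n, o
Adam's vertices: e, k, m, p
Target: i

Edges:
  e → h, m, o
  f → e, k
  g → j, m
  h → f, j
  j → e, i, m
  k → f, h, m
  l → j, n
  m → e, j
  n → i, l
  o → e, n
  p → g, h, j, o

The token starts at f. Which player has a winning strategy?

A0 = {i}
A1: add {j, n} — j (Eve) has j→i; n (Eve) has n→i.
A2: add {g, h, l, o} — g (Eve) has g→j; h (Eve) has h→j; l (Eve) has l→j; o (Eve) has o→n.
A3: add {p} — p (Adam): all of {g, h, j, o} already in.
A4 = A3; e.g. e (Adam) can still go to m. Fixed point.
f never enters the attractor, so Adam can avoid the target forever.

Adam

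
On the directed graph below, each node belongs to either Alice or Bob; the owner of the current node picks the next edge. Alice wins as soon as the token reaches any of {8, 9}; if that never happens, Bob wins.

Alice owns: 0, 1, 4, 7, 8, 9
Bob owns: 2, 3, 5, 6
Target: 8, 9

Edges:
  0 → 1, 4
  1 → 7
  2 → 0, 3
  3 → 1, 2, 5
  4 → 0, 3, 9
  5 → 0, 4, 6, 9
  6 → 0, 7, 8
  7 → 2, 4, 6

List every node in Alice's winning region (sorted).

A0 = {8, 9}
A1: add {4} — 4 (Alice) has 4→9.
A2: add {0, 7} — 0 (Alice) has 0→4; 7 (Alice) has 7→4.
A3: add {1, 6} — 1 (Alice) has 1→7; 6 (Bob): all of {0, 7, 8} already in.
A4: add {5} — 5 (Bob): all of {0, 4, 6, 9} already in.
A5 = A4; e.g. 2 (Bob) can still go to 3. Fixed point.
Alice's winning region = {0, 1, 4, 5, 6, 7, 8, 9}.

0, 1, 4, 5, 6, 7, 8, 9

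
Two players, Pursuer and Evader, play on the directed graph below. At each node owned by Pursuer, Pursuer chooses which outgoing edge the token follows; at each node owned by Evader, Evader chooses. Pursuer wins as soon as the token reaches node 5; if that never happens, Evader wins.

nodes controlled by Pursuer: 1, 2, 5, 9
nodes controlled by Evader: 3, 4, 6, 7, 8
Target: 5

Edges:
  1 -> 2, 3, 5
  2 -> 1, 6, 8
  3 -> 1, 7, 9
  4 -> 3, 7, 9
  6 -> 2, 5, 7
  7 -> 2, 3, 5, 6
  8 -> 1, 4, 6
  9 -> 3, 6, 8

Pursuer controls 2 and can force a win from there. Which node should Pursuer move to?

A0 = {5}
A1: add {1} — 1 (Pursuer) has 1→5.
A2: add {2} — 2 (Pursuer) has 2→1.
A3 = A2; e.g. 3 (Evader) can still go to 7. Fixed point.
From 2, successor 1 is in the attractor (rank 1); the other successors 6, 8 are not.

1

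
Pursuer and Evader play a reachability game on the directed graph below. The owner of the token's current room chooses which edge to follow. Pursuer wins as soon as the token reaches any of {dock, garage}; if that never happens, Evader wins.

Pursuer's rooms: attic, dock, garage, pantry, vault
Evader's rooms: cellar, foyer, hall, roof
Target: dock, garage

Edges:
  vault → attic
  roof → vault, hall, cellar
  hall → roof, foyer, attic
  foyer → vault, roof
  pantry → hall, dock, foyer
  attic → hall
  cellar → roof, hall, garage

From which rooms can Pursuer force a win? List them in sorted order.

dock, garage, pantry

A0 = {dock, garage}
A1: add {pantry} — pantry (Pursuer) has pantry→dock.
A2 = A1; e.g. vault (Pursuer) has no edge into A1. Fixed point.
Pursuer's winning region = {dock, garage, pantry}.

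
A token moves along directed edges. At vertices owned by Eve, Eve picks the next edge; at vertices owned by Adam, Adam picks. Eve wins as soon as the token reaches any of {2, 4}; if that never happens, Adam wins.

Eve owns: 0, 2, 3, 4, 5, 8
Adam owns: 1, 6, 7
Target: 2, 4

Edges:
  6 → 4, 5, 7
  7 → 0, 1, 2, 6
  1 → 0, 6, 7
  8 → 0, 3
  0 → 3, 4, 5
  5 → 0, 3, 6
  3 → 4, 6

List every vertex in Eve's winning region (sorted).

A0 = {2, 4}
A1: add {0, 3} — 0 (Eve) has 0→4; 3 (Eve) has 3→4.
A2: add {5, 8} — 5 (Eve) has 5→0; 8 (Eve) has 8→0.
A3 = A2; e.g. 1 (Adam) can still go to 6. Fixed point.
Eve's winning region = {0, 2, 3, 4, 5, 8}.

0, 2, 3, 4, 5, 8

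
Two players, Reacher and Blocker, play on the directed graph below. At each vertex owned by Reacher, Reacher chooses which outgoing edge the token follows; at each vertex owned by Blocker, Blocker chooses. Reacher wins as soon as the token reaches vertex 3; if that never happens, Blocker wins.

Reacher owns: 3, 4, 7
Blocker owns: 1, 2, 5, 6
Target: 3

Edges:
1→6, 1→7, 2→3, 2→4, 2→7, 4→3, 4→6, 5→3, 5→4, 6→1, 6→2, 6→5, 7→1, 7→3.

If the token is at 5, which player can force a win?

Reacher

A0 = {3}
A1: add {4, 7} — 4 (Reacher) has 4→3; 7 (Reacher) has 7→3.
A2: add {2, 5} — 2 (Blocker): all of {3, 4, 7} already in; 5 (Blocker): all of {3, 4} already in.
A3 = A2; e.g. 1 (Blocker) can still go to 6. Fixed point.
5 ∈ A2, so Reacher can force the target.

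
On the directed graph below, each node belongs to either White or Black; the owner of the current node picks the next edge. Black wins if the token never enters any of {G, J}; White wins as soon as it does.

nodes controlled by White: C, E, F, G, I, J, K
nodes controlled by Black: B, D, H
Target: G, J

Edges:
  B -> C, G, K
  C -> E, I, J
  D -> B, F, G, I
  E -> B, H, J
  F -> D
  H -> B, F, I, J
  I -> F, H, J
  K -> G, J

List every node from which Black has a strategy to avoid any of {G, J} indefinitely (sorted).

D, F, H

A0 = {G, J}
A1: add {C, E, I, K} — C (White) has C→J; E (White) has E→J; I (White) has I→J; K (White) has K→G.
A2: add {B} — B (Black): all of {C, G, K} already in.
A3 = A2; e.g. D (Black) can still go to F. Fixed point.
White's attractor = {B, C, E, G, I, J, K}; Black avoids the target exactly from the complement.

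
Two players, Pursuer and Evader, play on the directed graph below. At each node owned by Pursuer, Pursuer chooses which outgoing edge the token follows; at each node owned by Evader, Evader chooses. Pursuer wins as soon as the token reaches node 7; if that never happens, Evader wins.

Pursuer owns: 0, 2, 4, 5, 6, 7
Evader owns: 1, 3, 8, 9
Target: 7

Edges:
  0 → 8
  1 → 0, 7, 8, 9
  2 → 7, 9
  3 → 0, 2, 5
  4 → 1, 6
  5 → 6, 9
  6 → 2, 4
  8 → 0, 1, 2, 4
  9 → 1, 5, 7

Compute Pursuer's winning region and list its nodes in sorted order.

2, 4, 5, 6, 7

A0 = {7}
A1: add {2} — 2 (Pursuer) has 2→7.
A2: add {6} — 6 (Pursuer) has 6→2.
A3: add {4, 5} — 4 (Pursuer) has 4→6; 5 (Pursuer) has 5→6.
A4 = A3; e.g. 0 (Pursuer) has no edge into A3. Fixed point.
Pursuer's winning region = {2, 4, 5, 6, 7}.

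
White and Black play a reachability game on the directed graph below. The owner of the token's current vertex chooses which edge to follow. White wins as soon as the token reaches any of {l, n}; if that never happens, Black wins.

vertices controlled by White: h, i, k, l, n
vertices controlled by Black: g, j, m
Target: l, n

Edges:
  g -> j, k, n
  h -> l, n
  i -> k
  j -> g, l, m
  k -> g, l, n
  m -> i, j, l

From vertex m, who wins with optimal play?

A0 = {l, n}
A1: add {h, k} — h (White) has h→l; k (White) has k→l.
A2: add {i} — i (White) has i→k.
A3 = A2; e.g. g (Black) can still go to j. Fixed point.
m never enters the attractor, so Black can avoid the target forever.

Black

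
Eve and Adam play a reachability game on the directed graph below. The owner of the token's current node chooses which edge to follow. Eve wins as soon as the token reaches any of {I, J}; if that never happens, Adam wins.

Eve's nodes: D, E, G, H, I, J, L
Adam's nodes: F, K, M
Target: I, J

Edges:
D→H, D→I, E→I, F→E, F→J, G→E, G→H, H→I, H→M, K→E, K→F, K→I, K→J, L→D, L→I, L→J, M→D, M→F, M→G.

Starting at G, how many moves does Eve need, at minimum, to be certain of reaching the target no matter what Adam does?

2

A0 = {I, J}
A1: add {D, E, H, L} — D (Eve) has D→I; E (Eve) has E→I; H (Eve) has H→I; L (Eve) has L→I.
A2: add {F, G} — F (Adam): all of {E, J} already in; G (Eve) has G→E.
G enters the attractor at level 2, so Eve can force the target in 2 moves from there.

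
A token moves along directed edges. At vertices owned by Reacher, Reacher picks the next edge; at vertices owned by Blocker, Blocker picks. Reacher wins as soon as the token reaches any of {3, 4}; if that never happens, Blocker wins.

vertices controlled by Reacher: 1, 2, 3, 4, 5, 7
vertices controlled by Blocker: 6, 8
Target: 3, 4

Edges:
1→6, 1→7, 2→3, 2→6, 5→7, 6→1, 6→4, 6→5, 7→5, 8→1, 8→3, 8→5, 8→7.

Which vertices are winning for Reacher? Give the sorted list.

A0 = {3, 4}
A1: add {2} — 2 (Reacher) has 2→3.
A2 = A1; e.g. 1 (Reacher) has no edge into A1. Fixed point.
Reacher's winning region = {2, 3, 4}.

2, 3, 4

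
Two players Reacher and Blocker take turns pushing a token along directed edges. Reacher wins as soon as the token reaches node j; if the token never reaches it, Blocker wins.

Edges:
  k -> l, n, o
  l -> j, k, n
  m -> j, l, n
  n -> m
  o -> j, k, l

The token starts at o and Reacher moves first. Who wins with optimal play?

Reacher

Track states (vertex, player-to-move).
A0 = {(j,Reacher), (j,Blocker)}
A1: add {(l,Reacher), (m,Reacher), (o,Reacher)}.
(o,Reacher) ∈ A1 ⇒ Reacher forces the target.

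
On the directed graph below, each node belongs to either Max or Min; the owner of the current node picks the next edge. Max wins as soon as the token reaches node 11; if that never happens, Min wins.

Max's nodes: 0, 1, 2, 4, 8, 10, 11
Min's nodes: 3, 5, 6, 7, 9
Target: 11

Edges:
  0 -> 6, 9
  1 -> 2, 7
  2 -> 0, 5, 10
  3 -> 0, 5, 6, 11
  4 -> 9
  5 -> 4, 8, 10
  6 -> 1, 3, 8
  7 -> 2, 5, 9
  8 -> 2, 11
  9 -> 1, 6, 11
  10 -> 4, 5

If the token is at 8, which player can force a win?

A0 = {11}
A1: add {8} — 8 (Max) has 8→11.
A2 = A1; e.g. 0 (Max) has no edge into A1. Fixed point.
8 ∈ A1, so Max can force the target.

Max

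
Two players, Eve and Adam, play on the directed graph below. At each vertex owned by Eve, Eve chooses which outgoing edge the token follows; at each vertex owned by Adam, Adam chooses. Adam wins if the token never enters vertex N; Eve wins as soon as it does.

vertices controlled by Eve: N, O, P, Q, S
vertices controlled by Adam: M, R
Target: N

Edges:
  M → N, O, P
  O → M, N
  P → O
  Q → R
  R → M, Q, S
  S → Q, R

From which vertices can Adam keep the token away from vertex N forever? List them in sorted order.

Q, R, S

A0 = {N}
A1: add {O} — O (Eve) has O→N.
A2: add {P} — P (Eve) has P→O.
A3: add {M} — M (Adam): all of {N, O, P} already in.
A4 = A3; e.g. Q (Eve) has no edge into A3. Fixed point.
Eve's attractor = {M, N, O, P}; Adam avoids the target exactly from the complement.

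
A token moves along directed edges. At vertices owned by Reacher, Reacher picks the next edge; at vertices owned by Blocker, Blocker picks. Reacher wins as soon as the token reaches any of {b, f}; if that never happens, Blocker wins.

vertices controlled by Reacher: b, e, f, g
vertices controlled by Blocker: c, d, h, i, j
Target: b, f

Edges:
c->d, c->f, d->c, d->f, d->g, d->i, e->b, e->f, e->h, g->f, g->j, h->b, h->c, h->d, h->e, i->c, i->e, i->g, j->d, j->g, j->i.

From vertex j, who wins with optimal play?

Blocker

A0 = {b, f}
A1: add {e, g} — e (Reacher) has e→b; g (Reacher) has g→f.
A2 = A1; e.g. c (Blocker) can still go to d. Fixed point.
j never enters the attractor, so Blocker can avoid the target forever.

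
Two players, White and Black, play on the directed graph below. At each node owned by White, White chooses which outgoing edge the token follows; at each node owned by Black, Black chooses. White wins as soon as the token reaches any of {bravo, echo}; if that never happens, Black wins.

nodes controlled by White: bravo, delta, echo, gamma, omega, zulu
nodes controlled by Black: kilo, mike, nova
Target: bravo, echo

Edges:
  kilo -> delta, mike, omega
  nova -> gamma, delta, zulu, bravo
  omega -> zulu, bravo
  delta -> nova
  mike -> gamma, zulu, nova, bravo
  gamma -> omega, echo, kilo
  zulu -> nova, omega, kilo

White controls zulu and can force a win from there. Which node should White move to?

omega

A0 = {bravo, echo}
A1: add {gamma, omega} — gamma (White) has gamma→echo; omega (White) has omega→bravo.
A2: add {zulu} — zulu (White) has zulu→omega.
A3 = A2; e.g. delta (White) has no edge into A2. Fixed point.
From zulu, successor omega is in the attractor (rank 1); the other successors kilo, nova are not.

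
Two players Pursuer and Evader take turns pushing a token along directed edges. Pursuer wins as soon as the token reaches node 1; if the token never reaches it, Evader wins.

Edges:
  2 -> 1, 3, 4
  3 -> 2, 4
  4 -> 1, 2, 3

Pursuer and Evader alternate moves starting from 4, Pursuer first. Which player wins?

Track states (vertex, player-to-move).
A0 = {(1,Pursuer), (1,Evader)}
A1: add {(2,Pursuer), (4,Pursuer)}.
(4,Pursuer) ∈ A1 ⇒ Pursuer forces the target.

Pursuer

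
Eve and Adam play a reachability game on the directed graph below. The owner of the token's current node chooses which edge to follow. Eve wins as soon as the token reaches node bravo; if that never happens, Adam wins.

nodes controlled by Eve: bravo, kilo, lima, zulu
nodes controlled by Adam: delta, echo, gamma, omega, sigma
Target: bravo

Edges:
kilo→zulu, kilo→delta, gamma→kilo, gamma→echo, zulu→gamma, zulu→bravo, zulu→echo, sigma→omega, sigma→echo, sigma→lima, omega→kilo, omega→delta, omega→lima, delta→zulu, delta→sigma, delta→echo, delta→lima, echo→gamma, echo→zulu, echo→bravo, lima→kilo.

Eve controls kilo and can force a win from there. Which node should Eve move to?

A0 = {bravo}
A1: add {zulu} — zulu (Eve) has zulu→bravo.
A2: add {kilo} — kilo (Eve) has kilo→zulu.
A3: add {lima} — lima (Eve) has lima→kilo.
A4 = A3; e.g. gamma (Adam) can still go to echo. Fixed point.
From kilo, successor zulu is in the attractor (rank 1); the other successor delta is not.

zulu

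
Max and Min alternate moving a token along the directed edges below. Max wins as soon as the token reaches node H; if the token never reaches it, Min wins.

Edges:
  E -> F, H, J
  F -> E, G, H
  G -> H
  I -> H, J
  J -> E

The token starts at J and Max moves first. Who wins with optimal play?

Min

Track states (vertex, player-to-move).
A0 = {(H,Max), (H,Min)}
A1: add {(E,Max), (F,Max), (G,Max), (G,Min), (I,Max)}.
A2: add {(F,Min), (J,Min)}.
A3 = A2; e.g. (E,Min) stays out. (J,Max) never enters ⇒ Min avoids the target.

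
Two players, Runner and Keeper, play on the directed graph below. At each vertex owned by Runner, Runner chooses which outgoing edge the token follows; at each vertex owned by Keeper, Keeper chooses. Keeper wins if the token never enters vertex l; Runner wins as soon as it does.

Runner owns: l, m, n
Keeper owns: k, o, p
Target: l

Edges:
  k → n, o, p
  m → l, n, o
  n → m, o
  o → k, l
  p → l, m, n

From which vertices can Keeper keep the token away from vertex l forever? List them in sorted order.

A0 = {l}
A1: add {m} — m (Runner) has m→l.
A2: add {n} — n (Runner) has n→m.
A3: add {p} — p (Keeper): all of {l, m, n} already in.
A4 = A3; e.g. k (Keeper) can still go to o. Fixed point.
Runner's attractor = {l, m, n, p}; Keeper avoids the target exactly from the complement.

k, o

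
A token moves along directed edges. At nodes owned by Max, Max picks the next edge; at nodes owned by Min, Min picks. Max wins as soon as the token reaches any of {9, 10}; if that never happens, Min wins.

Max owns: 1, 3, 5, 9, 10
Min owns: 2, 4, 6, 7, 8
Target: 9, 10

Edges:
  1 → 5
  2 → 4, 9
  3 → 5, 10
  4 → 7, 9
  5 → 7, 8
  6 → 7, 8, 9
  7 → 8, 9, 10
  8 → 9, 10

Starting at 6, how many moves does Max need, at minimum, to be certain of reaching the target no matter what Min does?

A0 = {9, 10}
A1: add {3, 8} — 3 (Max) has 3→10; 8 (Min): all of {9, 10} already in.
A2: add {5, 7} — 5 (Max) has 5→8; 7 (Min): all of {8, 9, 10} already in.
A3: add {1, 4, 6} — 1 (Max) has 1→5; 4 (Min): all of {7, 9} already in; 6 (Min): all of {7, 8, 9} already in.
6 enters the attractor at level 3, so Max can force the target in 3 moves from there.

3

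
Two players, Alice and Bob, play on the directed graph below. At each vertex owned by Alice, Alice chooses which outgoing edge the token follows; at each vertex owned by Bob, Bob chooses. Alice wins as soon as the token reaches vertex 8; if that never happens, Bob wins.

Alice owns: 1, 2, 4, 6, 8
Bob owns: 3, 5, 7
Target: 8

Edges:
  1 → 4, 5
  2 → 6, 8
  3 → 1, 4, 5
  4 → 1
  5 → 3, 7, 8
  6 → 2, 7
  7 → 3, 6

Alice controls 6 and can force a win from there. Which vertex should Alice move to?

A0 = {8}
A1: add {2} — 2 (Alice) has 2→8.
A2: add {6} — 6 (Alice) has 6→2.
A3 = A2; e.g. 1 (Alice) has no edge into A2. Fixed point.
From 6, successor 2 is in the attractor (rank 1); the other successor 7 is not.

2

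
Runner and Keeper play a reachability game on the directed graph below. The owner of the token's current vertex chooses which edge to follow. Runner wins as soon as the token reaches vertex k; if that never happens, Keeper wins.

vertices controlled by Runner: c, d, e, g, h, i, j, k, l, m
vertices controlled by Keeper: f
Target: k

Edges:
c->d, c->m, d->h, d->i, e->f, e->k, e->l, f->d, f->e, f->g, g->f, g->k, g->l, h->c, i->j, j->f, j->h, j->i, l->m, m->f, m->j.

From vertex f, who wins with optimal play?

Keeper

A0 = {k}
A1: add {e, g} — e (Runner) has e→k; g (Runner) has g→k.
A2 = A1; e.g. c (Runner) has no edge into A1. Fixed point.
f never enters the attractor, so Keeper can avoid the target forever.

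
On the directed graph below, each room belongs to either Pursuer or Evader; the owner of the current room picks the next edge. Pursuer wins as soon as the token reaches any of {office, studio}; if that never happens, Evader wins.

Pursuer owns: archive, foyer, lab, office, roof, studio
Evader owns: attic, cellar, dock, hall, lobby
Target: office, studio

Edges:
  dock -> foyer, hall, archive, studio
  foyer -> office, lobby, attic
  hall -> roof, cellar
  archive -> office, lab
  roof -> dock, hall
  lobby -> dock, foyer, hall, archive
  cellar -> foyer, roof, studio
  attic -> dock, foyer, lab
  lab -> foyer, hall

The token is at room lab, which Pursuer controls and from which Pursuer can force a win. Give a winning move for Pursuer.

A0 = {office, studio}
A1: add {archive, foyer} — foyer (Pursuer) has foyer→office; archive (Pursuer) has archive→office.
A2: add {lab} — lab (Pursuer) has lab→foyer.
A3 = A2; e.g. dock (Evader) can still go to hall. Fixed point.
From lab, successor foyer is in the attractor (rank 1); the other successor hall is not.

foyer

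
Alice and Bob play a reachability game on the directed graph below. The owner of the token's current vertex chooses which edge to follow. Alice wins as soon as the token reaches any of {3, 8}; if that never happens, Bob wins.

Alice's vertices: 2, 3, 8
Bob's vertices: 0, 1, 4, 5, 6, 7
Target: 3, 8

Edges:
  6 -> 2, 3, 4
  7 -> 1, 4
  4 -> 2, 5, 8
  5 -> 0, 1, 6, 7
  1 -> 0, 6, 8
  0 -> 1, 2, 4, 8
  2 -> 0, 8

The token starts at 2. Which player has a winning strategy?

Alice

A0 = {3, 8}
A1: add {2} — 2 (Alice) has 2→8.
A2 = A1; e.g. 0 (Bob) can still go to 1. Fixed point.
2 ∈ A1, so Alice can force the target.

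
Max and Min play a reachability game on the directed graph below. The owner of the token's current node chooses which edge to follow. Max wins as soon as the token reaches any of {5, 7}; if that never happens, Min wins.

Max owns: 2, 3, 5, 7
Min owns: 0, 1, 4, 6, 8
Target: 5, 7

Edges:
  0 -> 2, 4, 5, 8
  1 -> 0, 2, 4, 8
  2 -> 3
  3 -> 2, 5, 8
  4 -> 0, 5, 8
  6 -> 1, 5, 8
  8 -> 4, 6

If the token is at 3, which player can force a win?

Max

A0 = {5, 7}
A1: add {3} — 3 (Max) has 3→5.
3 ∈ A1, so Max can force the target.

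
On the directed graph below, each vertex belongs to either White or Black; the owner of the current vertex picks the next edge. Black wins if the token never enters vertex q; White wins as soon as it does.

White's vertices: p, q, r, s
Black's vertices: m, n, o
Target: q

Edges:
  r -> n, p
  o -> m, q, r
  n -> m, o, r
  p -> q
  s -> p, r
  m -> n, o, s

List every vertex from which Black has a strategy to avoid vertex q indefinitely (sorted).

m, n, o

A0 = {q}
A1: add {p} — p (White) has p→q.
A2: add {r, s} — r (White) has r→p; s (White) has s→p.
A3 = A2; e.g. m (Black) can still go to n. Fixed point.
White's attractor = {p, q, r, s}; Black avoids the target exactly from the complement.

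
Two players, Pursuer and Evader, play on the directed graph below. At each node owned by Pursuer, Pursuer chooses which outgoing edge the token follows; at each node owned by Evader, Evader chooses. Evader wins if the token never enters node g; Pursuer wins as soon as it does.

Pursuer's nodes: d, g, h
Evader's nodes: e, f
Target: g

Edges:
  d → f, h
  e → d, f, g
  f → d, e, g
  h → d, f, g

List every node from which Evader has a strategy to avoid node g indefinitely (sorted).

e, f

A0 = {g}
A1: add {h} — h (Pursuer) has h→g.
A2: add {d} — d (Pursuer) has d→h.
A3 = A2; e.g. e (Evader) can still go to f. Fixed point.
Pursuer's attractor = {d, g, h}; Evader avoids the target exactly from the complement.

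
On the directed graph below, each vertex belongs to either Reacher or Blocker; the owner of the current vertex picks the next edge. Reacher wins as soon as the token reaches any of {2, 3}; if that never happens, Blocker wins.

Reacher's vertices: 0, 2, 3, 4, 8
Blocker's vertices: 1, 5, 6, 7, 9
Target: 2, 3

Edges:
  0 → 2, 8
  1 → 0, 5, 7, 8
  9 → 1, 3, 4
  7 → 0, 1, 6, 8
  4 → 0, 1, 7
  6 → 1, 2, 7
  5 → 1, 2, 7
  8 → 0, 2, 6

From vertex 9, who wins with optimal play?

A0 = {2, 3}
A1: add {0, 8} — 0 (Reacher) has 0→2; 8 (Reacher) has 8→2.
A2: add {4} — 4 (Reacher) has 4→0.
A3 = A2; e.g. 1 (Blocker) can still go to 5. Fixed point.
9 never enters the attractor, so Blocker can avoid the target forever.

Blocker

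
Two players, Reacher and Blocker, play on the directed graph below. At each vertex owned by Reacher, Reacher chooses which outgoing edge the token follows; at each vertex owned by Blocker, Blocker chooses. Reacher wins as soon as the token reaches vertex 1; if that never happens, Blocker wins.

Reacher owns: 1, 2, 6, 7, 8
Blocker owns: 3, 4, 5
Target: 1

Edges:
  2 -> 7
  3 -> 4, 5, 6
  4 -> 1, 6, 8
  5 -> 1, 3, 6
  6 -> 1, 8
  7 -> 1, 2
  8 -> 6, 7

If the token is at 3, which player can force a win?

Blocker

A0 = {1}
A1: add {6, 7} — 6 (Reacher) has 6→1; 7 (Reacher) has 7→1.
A2: add {2, 8} — 2 (Reacher) has 2→7; 8 (Reacher) has 8→6.
A3: add {4} — 4 (Blocker): all of {1, 6, 8} already in.
A4 = A3; e.g. 3 (Blocker) can still go to 5. Fixed point.
3 never enters the attractor, so Blocker can avoid the target forever.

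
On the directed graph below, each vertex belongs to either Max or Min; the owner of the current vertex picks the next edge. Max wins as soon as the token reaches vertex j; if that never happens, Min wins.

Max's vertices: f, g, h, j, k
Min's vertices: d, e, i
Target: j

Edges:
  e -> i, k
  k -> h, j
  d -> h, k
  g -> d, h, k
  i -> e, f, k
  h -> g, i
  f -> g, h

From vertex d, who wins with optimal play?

A0 = {j}
A1: add {k} — k (Max) has k→j.
A2: add {g} — g (Max) has g→k.
A3: add {f, h} — f (Max) has f→g; h (Max) has h→g.
A4: add {d} — d (Min): all of {h, k} already in.
A5 = A4; e.g. e (Min) can still go to i. Fixed point.
d ∈ A4, so Max can force the target.

Max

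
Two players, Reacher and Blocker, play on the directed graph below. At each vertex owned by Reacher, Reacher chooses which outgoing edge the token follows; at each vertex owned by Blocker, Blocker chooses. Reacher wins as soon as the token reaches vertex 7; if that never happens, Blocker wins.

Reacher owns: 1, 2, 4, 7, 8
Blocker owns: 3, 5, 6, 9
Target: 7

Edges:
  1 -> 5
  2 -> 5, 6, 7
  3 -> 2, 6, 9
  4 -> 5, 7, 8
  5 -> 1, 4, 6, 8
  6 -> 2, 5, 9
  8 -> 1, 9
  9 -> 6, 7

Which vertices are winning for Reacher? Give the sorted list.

A0 = {7}
A1: add {2, 4} — 2 (Reacher) has 2→7; 4 (Reacher) has 4→7.
A2 = A1; e.g. 1 (Reacher) has no edge into A1. Fixed point.
Reacher's winning region = {2, 4, 7}.

2, 4, 7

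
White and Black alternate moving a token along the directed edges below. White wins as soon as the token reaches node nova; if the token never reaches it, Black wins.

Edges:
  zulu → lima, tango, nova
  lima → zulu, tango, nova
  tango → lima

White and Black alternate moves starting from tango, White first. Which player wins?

Track states (vertex, player-to-move).
A0 = {(nova,White), (nova,Black)}
A1: add {(zulu,White), (lima,White)}.
A2: add {(tango,Black)}.
A3 = A2; e.g. (zulu,Black) stays out. (tango,White) never enters ⇒ Black avoids the target.

Black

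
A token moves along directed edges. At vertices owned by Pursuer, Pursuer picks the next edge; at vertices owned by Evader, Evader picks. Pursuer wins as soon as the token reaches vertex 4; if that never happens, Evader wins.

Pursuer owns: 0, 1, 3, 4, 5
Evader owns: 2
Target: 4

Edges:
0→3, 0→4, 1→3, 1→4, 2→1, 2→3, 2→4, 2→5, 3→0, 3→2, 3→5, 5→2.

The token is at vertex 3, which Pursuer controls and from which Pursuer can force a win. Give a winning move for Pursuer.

A0 = {4}
A1: add {0, 1} — 0 (Pursuer) has 0→4; 1 (Pursuer) has 1→4.
A2: add {3} — 3 (Pursuer) has 3→0.
A3 = A2; e.g. 2 (Evader) can still go to 5. Fixed point.
From 3, successor 0 is in the attractor (rank 1); the other successors 2, 5 are not.

0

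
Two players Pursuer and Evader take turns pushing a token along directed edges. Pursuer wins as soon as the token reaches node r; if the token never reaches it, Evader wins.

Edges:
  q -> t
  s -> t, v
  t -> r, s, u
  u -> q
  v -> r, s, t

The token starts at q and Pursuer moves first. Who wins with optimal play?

Track states (vertex, player-to-move).
A0 = {(r,Pursuer), (r,Evader)}
A1: add {(t,Pursuer), (v,Pursuer)}.
A2: add {(q,Evader), (s,Evader)}.
A3: add {(u,Pursuer)}.
A4 = A3; e.g. (q,Pursuer) stays out. (q,Pursuer) never enters ⇒ Evader avoids the target.

Evader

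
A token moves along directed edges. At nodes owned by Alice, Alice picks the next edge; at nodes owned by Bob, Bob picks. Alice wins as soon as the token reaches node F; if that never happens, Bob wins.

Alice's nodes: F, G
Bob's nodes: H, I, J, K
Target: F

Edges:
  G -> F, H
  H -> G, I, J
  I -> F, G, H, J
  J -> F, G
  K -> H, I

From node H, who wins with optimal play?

A0 = {F}
A1: add {G} — G (Alice) has G→F.
A2: add {J} — J (Bob): all of {F, G} already in.
A3 = A2; e.g. H (Bob) can still go to I. Fixed point.
H never enters the attractor, so Bob can avoid the target forever.

Bob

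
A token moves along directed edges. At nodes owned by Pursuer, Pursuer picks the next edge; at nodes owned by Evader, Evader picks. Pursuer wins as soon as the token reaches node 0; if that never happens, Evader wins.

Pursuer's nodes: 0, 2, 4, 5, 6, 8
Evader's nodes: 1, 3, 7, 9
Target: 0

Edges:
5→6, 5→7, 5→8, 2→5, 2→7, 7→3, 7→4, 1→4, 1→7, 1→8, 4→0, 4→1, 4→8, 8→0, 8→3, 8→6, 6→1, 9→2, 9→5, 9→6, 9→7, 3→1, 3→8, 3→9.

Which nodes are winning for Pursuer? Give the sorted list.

0, 2, 4, 5, 8

A0 = {0}
A1: add {4, 8} — 4 (Pursuer) has 4→0; 8 (Pursuer) has 8→0.
A2: add {5} — 5 (Pursuer) has 5→8.
A3: add {2} — 2 (Pursuer) has 2→5.
A4 = A3; e.g. 1 (Evader) can still go to 7. Fixed point.
Pursuer's winning region = {0, 2, 4, 5, 8}.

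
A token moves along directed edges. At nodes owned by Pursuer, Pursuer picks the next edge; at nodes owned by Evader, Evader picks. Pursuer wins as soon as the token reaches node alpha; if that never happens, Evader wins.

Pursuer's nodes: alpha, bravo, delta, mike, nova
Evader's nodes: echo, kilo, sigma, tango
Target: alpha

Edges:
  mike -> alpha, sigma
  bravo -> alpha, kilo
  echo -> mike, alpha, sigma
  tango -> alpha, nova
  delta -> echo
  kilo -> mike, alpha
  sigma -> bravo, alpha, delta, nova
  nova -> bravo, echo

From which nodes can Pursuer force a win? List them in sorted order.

A0 = {alpha}
A1: add {bravo, mike} — mike (Pursuer) has mike→alpha; bravo (Pursuer) has bravo→alpha.
A2: add {kilo, nova} — kilo (Evader): all of {mike, alpha} already in; nova (Pursuer) has nova→bravo.
A3: add {tango} — tango (Evader): all of {alpha, nova} already in.
A4 = A3; e.g. echo (Evader) can still go to sigma. Fixed point.
Pursuer's winning region = {alpha, bravo, kilo, mike, nova, tango}.

alpha, bravo, kilo, mike, nova, tango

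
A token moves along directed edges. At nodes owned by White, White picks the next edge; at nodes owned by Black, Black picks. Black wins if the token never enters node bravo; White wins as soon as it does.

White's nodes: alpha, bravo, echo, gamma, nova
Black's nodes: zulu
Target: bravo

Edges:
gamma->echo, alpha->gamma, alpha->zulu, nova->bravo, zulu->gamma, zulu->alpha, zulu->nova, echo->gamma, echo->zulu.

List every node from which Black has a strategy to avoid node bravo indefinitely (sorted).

A0 = {bravo}
A1: add {nova} — nova (White) has nova→bravo.
A2 = A1; e.g. gamma (White) has no edge into A1. Fixed point.
White's attractor = {bravo, nova}; Black avoids the target exactly from the complement.

alpha, echo, gamma, zulu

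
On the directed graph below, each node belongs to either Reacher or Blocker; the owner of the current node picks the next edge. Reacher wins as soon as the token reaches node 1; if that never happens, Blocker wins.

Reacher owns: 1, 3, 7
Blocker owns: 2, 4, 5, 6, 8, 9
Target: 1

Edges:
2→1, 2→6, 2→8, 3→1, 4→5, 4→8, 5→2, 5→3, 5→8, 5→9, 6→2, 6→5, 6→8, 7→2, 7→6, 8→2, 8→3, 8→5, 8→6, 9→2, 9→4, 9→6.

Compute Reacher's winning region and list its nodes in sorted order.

A0 = {1}
A1: add {3} — 3 (Reacher) has 3→1.
A2 = A1; e.g. 2 (Blocker) can still go to 6. Fixed point.
Reacher's winning region = {1, 3}.

1, 3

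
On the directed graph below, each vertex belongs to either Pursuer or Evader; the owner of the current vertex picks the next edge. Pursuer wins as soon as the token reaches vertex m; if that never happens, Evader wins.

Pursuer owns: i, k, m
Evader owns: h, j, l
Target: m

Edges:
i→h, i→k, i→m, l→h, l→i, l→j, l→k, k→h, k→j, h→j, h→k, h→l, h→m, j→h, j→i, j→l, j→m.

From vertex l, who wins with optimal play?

Evader

A0 = {m}
A1: add {i} — i (Pursuer) has i→m.
A2 = A1; e.g. h (Evader) can still go to j. Fixed point.
l never enters the attractor, so Evader can avoid the target forever.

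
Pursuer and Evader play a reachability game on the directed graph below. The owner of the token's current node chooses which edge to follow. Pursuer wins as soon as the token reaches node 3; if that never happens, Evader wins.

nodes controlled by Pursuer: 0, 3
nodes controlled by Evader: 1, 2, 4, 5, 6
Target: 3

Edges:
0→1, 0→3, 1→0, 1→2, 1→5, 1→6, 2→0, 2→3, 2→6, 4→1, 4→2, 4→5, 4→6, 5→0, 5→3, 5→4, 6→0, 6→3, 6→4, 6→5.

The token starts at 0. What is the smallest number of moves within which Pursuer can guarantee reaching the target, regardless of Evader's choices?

1

A0 = {3}
A1: add {0} — 0 (Pursuer) has 0→3.
A2 = A1; e.g. 1 (Evader) can still go to 2. Fixed point.
0 enters the attractor at level 1, so Pursuer can force the target in 1 move from there.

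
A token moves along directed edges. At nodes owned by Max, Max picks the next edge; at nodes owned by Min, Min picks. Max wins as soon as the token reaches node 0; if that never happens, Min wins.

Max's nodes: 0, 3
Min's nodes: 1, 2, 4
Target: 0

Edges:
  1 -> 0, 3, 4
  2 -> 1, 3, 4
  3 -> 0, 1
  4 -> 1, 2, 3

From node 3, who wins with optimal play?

Max

A0 = {0}
A1: add {3} — 3 (Max) has 3→0.
A2 = A1; e.g. 1 (Min) can still go to 4. Fixed point.
3 ∈ A1, so Max can force the target.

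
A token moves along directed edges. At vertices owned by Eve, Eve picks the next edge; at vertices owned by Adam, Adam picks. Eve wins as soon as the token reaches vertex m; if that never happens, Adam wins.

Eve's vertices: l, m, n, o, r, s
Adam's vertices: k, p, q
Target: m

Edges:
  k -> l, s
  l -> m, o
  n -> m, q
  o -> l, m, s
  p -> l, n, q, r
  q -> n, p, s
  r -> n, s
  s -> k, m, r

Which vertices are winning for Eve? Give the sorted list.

A0 = {m}
A1: add {l, n, o, s} — l (Eve) has l→m; n (Eve) has n→m; o (Eve) has o→m; s (Eve) has s→m.
A2: add {k, r} — k (Adam): all of {l, s} already in; r (Eve) has r→n.
A3 = A2; e.g. p (Adam) can still go to q. Fixed point.
Eve's winning region = {k, l, m, n, o, r, s}.

k, l, m, n, o, r, s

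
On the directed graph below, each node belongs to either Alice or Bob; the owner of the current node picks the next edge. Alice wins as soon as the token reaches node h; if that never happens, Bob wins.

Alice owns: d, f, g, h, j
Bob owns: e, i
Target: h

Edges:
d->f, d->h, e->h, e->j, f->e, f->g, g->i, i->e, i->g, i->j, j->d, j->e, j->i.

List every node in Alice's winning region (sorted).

A0 = {h}
A1: add {d} — d (Alice) has d→h.
A2: add {j} — j (Alice) has j→d.
A3: add {e} — e (Bob): all of {h, j} already in.
A4: add {f} — f (Alice) has f→e.
A5 = A4; e.g. g (Alice) has no edge into A4. Fixed point.
Alice's winning region = {d, e, f, h, j}.

d, e, f, h, j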